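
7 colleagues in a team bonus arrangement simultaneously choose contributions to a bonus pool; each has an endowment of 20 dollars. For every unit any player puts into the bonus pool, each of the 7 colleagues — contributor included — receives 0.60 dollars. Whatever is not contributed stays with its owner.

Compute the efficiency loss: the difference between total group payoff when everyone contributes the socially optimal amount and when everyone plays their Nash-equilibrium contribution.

The private return per contributed unit is 0.60 < 1, so contributing 0 is dominant for every player. At the Nash equilibrium everyone keeps their 20, and the group total is 7 × 20 = 140.
Each contributed unit returns 4.200 to the group as a whole (0.60 to each of 7 players), which exceeds 1, so the social optimum is full contribution: group total = 4.200 × 140 = 588.00.
Efficiency loss = 588.00 − 140 = 448.00.

448.00 dollars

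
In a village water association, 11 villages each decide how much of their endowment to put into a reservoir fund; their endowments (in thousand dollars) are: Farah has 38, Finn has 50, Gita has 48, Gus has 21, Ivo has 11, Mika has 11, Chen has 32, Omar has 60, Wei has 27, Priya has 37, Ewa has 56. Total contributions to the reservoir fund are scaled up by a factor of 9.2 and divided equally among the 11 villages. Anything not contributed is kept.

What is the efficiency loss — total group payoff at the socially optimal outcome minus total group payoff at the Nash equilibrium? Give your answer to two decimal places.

The private return per contributed unit is 9.2/11 = 0.8364 < 1 for every player regardless of endowment, so the Nash equilibrium is zero contribution and the group total is Σ E_j = 38 + 50 + 48 + 21 + 11 + 11 + 32 + 60 + 27 + 37 + 56 = 391.
Each contributed unit returns 9.200 to the group, so the social optimum is full contribution by everyone: group total = 9.200 × 391 = 3597.20.
Efficiency loss = (9.200 − 1) × 391 = 3206.20.

3206.20 thousand dollars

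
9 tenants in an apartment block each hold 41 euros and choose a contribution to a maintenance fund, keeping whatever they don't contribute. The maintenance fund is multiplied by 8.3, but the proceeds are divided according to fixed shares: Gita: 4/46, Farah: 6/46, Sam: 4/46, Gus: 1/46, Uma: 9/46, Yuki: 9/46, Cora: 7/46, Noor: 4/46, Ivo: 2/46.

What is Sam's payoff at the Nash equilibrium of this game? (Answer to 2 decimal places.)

159.37 euros

A player with share s gets back 8.3·s per unit contributed, so full contribution is dominant for anyone with s > 1/8.3 = 0.1205 and zero contribution is dominant for anyone below.
Farah, Uma, Yuki and Cora clear that bar, contributing 41 each; the remaining 5 contribute 0. Total contributed: 164.
Sam keeps 41 and receives 8.3 × 164 × 4/46 = 118.37 from the maintenance fund, for a payoff of 159.37.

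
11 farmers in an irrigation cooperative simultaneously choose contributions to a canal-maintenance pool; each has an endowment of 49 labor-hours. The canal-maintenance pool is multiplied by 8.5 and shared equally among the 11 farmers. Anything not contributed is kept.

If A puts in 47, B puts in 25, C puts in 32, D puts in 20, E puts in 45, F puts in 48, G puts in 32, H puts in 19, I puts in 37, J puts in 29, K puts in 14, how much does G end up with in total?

285.91 labor-hours

Total contributed: 47 + 25 + 32 + 20 + 45 + 48 + 32 + 19 + 37 + 29 + 14 = 348.
Each receives 8.5 × 348 / 11 = 268.91 from the canal-maintenance pool.
G keeps 49 − 32 = 17, so G's payoff is 17 + 268.91 = 285.91.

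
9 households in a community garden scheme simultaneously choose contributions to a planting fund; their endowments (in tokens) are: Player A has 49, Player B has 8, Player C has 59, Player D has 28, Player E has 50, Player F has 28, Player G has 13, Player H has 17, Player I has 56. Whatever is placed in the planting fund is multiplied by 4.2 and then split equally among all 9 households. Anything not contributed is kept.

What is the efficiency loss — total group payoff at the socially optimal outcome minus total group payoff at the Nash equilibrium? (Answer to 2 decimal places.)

The private return per contributed unit is 4.2/9 = 0.4667 < 1 for every player regardless of endowment, so the Nash equilibrium is zero contribution and the group total is Σ E_j = 49 + 8 + 59 + 28 + 50 + 28 + 13 + 17 + 56 = 308.
Each contributed unit returns 4.200 to the group, so the social optimum is full contribution by everyone: group total = 4.200 × 308 = 1293.60.
Efficiency loss = (4.200 − 1) × 308 = 985.60.

985.60 tokens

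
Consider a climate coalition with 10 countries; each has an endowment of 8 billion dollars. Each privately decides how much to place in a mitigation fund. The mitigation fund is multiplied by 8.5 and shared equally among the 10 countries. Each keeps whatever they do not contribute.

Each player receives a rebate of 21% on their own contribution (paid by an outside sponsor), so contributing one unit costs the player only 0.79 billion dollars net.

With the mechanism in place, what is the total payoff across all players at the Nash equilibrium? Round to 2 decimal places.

The effective private return per unit is now (8.5/10) / 0.79 = 1.0759 > 1, so every player's dominant strategy flips to full contribution.
So the Nash equilibrium is full contribution by all 10; the group earns 10 × (8 × 0.21 + 8.5 × 8) = 696.80.

696.80 billion dollars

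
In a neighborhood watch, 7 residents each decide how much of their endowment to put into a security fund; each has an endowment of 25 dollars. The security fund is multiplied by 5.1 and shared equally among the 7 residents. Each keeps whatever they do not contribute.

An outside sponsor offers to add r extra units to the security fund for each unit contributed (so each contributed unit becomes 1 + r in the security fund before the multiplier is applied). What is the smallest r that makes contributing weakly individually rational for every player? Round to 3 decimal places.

0.373

With matching at rate r, one contributed unit becomes (1 + r) in the security fund and returns 5.1 × (1 + r) / 7 to the contributor.
Setting this equal to 1: 1 + r = 7/5.1 = 1.3725.
So the minimum matching rate is r = 1.3725 − 1 = 0.373.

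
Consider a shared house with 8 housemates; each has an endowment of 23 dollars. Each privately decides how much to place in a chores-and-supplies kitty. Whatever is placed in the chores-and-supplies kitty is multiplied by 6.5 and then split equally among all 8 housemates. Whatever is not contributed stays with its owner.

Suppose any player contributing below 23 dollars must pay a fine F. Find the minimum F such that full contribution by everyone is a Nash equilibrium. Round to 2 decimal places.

Given the others contribute fully, the best deviation is to contribute 0 (any partial contribution still incurs the fine and gives up units whose private return 0.8125 is below 1).
Deviating from 23 to 0 saves 23 dollars but forfeits the deviator's share of the drop in the chores-and-supplies kitty: 6.5/8 × 23 = 18.69.
So the deviation gain is 23 − 18.69 = 4.31, and the fine must be at least 4.31 dollars to wipe it out.

4.31 dollars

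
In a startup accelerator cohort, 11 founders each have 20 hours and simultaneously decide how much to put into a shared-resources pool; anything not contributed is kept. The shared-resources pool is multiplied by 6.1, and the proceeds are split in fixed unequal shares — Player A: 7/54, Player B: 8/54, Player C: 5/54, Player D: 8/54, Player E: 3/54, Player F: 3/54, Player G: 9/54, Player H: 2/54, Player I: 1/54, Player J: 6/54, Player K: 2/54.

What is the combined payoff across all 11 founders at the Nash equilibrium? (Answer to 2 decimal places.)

Player j's private return per contributed unit is 6.1 × (j's share). Contributing is weakly dominant for j when that share is at least 1/6.1 = 0.1639, and contributing 0 is dominant otherwise.
Only Player G (9/54) clears that bar, contributing 20; the remaining 10 contribute 0. Total contributed: 20.
The shared-resources pool pays out 6.1 × 20 = 122.00 in total (split across the unequal shares, but the aggregate is all that matters for the group sum).
The 10 free-riders keep 20 each, adding 200. Group total = 200 + 122.00 = 322.00.

322.00 hours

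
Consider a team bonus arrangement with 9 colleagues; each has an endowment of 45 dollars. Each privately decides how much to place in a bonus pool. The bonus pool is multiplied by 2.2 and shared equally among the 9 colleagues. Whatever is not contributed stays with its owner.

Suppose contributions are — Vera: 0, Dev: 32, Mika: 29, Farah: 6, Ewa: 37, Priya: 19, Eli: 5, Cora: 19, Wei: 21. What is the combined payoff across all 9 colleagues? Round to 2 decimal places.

606.60 dollars

Total contributed: 0 + 32 + 29 + 6 + 37 + 19 + 5 + 19 + 21 = 168; total kept: 9 × 45 − 168 = 237.
The bonus pool pays out 2.2 × 168 = 369.60 in aggregate.
Group total = 237 + 369.60 = 606.60.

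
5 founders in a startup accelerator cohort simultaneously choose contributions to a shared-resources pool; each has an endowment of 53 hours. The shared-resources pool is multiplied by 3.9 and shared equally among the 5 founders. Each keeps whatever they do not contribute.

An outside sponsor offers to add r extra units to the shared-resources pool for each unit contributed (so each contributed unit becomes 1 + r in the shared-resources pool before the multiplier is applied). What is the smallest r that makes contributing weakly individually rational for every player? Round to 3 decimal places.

With matching at rate r, one contributed unit becomes (1 + r) in the shared-resources pool and returns 3.9 × (1 + r) / 5 to the contributor.
Setting this equal to 1: 1 + r = 5/3.9 = 1.2821.
So the minimum matching rate is r = 1.2821 − 1 = 0.282.

0.282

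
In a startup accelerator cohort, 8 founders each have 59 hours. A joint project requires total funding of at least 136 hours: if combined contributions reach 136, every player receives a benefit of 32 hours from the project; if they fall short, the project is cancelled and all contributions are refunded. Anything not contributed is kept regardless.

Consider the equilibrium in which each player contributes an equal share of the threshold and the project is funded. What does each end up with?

Equal share of the threshold: 136/8 = 17.
At this profile no one gains by cutting their contribution: any cut drops the total below 136, the project is cancelled, contributions are refunded, and the deviator ends with 59, which is less than 59 − 17 + 32 = 74. Contributing more than 17 just wastes the excess. So contributing exactly 17 is a best response.
Each player's payoff: 59 − 17 + 32 = 74.

74 hours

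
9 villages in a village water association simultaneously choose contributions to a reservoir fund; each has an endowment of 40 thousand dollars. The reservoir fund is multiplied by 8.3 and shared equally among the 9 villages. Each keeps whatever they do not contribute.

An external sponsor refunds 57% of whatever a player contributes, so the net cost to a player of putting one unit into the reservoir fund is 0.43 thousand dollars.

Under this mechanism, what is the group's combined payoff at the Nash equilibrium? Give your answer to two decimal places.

The effective private return per unit is now (8.3/9) / 0.43 = 2.1447 > 1, so every player's dominant strategy flips to full contribution.
So the Nash equilibrium is full contribution by all 9; the group earns 9 × (40 × 0.57 + 8.3 × 40) = 3193.20.

3193.20 thousand dollars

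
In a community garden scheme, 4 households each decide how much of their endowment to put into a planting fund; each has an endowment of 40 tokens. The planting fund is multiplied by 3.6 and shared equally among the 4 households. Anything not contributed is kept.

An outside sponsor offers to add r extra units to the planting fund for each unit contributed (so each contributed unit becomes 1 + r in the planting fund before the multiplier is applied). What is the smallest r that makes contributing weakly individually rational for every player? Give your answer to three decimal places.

0.111

With matching at rate r, one contributed unit becomes (1 + r) in the planting fund and returns 3.6 × (1 + r) / 4 to the contributor.
Setting this equal to 1: 1 + r = 4/3.6 = 1.1111.
So the minimum matching rate is r = 1.1111 − 1 = 0.111.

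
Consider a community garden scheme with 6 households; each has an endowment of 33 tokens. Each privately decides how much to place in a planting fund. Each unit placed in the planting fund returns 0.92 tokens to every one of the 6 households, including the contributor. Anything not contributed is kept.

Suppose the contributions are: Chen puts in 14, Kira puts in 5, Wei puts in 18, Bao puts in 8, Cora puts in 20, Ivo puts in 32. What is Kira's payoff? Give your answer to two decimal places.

117.24 tokens

Total contributed: 14 + 5 + 18 + 8 + 20 + 32 = 97.
Each receives 0.92 × 97 = 89.24 from the planting fund.
Kira keeps 33 − 5 = 28, so Kira's payoff is 28 + 89.24 = 117.24.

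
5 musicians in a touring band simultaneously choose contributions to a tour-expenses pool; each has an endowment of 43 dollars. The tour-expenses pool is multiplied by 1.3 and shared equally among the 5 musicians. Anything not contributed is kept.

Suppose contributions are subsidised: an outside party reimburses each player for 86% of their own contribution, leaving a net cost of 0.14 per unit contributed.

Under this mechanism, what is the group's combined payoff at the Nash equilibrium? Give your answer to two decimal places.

464.40 dollars

The effective private return per unit is now (1.3/5) / 0.14 = 1.8571 > 1, so every player's dominant strategy flips to full contribution.
At the Nash equilibrium everyone contributes 43. Group total payoff = 5 × (43 × 0.86 + 1.3 × 43) = 464.40.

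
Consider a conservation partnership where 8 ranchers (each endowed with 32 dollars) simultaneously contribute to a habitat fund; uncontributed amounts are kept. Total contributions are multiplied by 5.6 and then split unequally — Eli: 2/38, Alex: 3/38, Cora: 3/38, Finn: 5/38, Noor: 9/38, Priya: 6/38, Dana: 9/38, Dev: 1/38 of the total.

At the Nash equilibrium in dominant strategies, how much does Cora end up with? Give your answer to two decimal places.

Each unit j contributes comes back to j as 5.6 × (j's share), so j prefers to contribute only if that share exceeds 1/5.6 = 0.1786; otherwise keeping the unit dominates.
Noor and Dana clear that bar, contributing 32 each; the remaining 6 contribute 0. Total contributed: 64.
Cora keeps 32 and receives 5.6 × 64 × 3/38 = 28.29 from the habitat fund, for a payoff of 60.29.

60.29 dollars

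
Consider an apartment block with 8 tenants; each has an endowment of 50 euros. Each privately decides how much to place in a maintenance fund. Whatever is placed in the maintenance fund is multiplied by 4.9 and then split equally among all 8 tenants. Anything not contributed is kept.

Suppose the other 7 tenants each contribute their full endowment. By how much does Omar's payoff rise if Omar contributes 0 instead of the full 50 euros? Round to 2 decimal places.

19.38 euros

Switching from a contribution of 50 to 0 lets Omar keep an extra 50 euros, but lowers the maintenance fund by 50, which costs Omar their own share of that drop: 4.9/8 × 50 = 30.62.
Net gain = 50 − 30.62 = 19.38. The private return per contributed unit (0.6125) is below 1, so free-riding is indeed the best response regardless of what the others do.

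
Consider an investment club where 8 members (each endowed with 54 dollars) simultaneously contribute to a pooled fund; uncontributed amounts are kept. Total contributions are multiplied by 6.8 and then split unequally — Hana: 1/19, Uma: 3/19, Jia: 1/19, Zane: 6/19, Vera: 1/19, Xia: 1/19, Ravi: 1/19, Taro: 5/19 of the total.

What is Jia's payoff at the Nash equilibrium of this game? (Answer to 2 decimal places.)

Player j's private return per contributed unit is 6.8 × (j's share). Contributing is weakly dominant for j when that share is at least 1/6.8 = 0.1471, and contributing 0 is dominant otherwise.
Uma, Zane and Taro clear that bar, contributing 54 each; the remaining 5 contribute 0. Total contributed: 162.
Jia keeps 54 and receives 6.8 × 162 × 1/19 = 57.98 from the pooled fund, for a payoff of 111.98.

111.98 dollars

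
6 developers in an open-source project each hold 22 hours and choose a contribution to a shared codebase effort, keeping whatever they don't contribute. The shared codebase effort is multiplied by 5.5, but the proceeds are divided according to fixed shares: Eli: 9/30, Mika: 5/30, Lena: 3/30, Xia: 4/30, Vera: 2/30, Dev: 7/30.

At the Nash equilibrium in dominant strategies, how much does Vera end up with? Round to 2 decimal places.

Each unit j contributes comes back to j as 5.5 × (j's share), so j prefers to contribute only if that share exceeds 1/5.5 = 0.1818; otherwise keeping the unit dominates.
Eli and Dev are above the threshold, contributing 22 each; the remaining 4 contribute 0. Total contributed: 44.
Vera keeps 22 and receives 5.5 × 44 × 2/30 = 16.13 from the shared codebase effort, for a payoff of 38.13.

38.13 hours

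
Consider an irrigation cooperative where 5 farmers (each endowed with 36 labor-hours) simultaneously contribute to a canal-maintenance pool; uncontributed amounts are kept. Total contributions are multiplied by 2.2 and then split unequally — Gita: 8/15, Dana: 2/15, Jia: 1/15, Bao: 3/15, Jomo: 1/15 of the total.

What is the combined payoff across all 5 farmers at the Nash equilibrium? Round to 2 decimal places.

Each unit j contributes comes back to j as 2.2 × (j's share), so j prefers to contribute only if that share exceeds 1/2.2 = 0.4545; otherwise keeping the unit dominates.
Only Gita (8/15) clears that bar, contributing 36; the remaining 4 contribute 0. Total contributed: 36.
The canal-maintenance pool pays out 2.2 × 36 = 79.20 in total (split across the unequal shares, but the aggregate is all that matters for the group sum).
The 4 free-riders keep 36 each, adding 144. Group total = 144 + 79.20 = 223.20.

223.20 labor-hours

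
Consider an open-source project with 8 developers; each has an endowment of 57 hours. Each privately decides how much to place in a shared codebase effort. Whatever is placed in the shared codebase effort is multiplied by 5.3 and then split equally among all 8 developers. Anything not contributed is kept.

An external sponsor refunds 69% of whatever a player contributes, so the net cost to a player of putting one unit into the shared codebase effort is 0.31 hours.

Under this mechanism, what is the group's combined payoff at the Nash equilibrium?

Under the mechanism each unit contributed yields (5.3/8) / 0.31 = 2.1371 back to its contributor per unit of net cost, which exceeds 1, making full contribution the dominant choice for everyone.
So the Nash equilibrium is full contribution by all 8; the group earns 8 × (57 × 0.69 + 5.3 × 57) = 2731.44.

2731.44 hours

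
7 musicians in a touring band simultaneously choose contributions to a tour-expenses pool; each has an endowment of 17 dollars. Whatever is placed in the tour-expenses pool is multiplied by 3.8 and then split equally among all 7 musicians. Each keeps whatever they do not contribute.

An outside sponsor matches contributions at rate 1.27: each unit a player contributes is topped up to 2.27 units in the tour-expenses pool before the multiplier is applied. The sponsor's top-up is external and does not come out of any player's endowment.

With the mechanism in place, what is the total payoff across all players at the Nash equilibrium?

The effective private return per unit is now 3.8 × 2.27 / 7 = 1.2323 > 1, so every player's dominant strategy flips to full contribution.
So the Nash equilibrium is full contribution by all 7; the group earns 3.8 × 2.27 × 119 = 1026.49.

1026.49 dollars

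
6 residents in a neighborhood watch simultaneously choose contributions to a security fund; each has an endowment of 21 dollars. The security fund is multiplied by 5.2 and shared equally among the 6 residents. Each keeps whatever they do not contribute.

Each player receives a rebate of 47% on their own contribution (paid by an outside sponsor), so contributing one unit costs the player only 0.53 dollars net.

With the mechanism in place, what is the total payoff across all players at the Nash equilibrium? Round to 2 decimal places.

The effective private return per unit is now (5.2/6) / 0.53 = 1.6352 > 1, so every player's dominant strategy flips to full contribution.
So the Nash equilibrium is full contribution by all 6; the group earns 6 × (21 × 0.47 + 5.2 × 21) = 714.42.

714.42 dollars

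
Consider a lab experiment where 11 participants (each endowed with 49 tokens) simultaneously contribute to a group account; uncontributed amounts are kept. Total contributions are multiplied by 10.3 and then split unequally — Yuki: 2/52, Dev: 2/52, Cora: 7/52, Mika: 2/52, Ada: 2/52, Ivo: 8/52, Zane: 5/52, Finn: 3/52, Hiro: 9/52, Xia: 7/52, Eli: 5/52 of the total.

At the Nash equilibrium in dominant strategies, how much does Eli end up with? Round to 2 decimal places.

Player j's private return per contributed unit is 10.3 × (j's share). Contributing is weakly dominant for j when that share is at least 1/10.3 = 0.0971, and contributing 0 is dominant otherwise.
Cora, Ivo, Hiro and Xia clear that bar, contributing 49 each; the remaining 7 contribute 0. Total contributed: 196.
Eli keeps 49 and receives 10.3 × 196 × 5/52 = 194.12 from the group account, for a payoff of 243.12.

243.12 tokens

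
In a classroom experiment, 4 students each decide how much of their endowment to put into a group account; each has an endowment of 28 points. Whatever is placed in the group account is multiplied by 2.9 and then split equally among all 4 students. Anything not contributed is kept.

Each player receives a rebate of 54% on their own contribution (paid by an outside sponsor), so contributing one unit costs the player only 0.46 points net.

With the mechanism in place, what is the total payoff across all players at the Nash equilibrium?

385.28 points

Under the mechanism each unit contributed yields (2.9/4) / 0.46 = 1.5761 back to its contributor per unit of net cost, which exceeds 1, making full contribution the dominant choice for everyone.
At the Nash equilibrium everyone contributes 28. Group total payoff = 4 × (28 × 0.54 + 2.9 × 28) = 385.28.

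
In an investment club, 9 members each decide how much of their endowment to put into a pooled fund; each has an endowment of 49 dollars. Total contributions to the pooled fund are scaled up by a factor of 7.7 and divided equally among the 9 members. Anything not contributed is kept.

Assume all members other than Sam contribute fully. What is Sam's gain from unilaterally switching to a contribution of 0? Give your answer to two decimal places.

Switching from a contribution of 49 to 0 lets Sam keep an extra 49 dollars, but lowers the pooled fund by 49, which costs Sam their own share of that drop: 7.7/9 × 49 = 41.92.
Net gain = 49 − 41.92 = 7.08. The private return per contributed unit (0.8556) is below 1, so free-riding is indeed the best response regardless of what the others do.

7.08 dollars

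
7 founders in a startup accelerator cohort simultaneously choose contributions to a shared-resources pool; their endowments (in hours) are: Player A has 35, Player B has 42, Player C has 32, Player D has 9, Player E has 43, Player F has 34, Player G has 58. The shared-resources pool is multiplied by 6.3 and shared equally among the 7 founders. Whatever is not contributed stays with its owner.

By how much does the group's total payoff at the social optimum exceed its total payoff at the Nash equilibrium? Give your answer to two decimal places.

The private return per contributed unit is 6.3/7 = 0.9000 < 1 for every player regardless of endowment, so the Nash equilibrium is zero contribution and the group total is Σ E_j = 35 + 42 + 32 + 9 + 43 + 34 + 58 = 253.
Each contributed unit returns 6.300 to the group, so the social optimum is full contribution by everyone: group total = 6.300 × 253 = 1593.90.
Efficiency loss = (6.300 − 1) × 253 = 1340.90.

1340.90 hours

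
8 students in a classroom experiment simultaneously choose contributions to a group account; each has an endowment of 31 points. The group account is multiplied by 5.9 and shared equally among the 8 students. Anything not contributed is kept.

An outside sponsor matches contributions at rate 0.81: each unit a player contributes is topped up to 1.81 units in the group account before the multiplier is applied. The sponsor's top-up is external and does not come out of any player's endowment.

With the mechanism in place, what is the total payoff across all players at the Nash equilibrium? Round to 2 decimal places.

2648.39 points

The effective private return per unit is now 5.9 × 1.81 / 8 = 1.3349 > 1, so every player's dominant strategy flips to full contribution.
At the Nash equilibrium everyone contributes 31. Group total payoff = 5.9 × 1.81 × 248 = 2648.39.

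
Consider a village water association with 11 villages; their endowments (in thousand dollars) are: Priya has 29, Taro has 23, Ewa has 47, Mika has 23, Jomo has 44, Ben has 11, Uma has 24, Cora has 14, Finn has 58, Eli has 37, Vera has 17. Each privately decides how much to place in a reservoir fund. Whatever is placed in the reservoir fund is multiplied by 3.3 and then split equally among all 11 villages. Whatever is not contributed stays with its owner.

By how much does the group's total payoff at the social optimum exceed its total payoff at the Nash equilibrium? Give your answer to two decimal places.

The private return per contributed unit is 3.3/11 = 0.3000 < 1 for every player regardless of endowment, so the Nash equilibrium is zero contribution and the group total is Σ E_j = 29 + 23 + 47 + 23 + 44 + 11 + 24 + 14 + 58 + 37 + 17 = 327.
Each contributed unit returns 3.300 to the group, so the social optimum is full contribution by everyone: group total = 3.300 × 327 = 1079.10.
Efficiency loss = (3.300 − 1) × 327 = 752.10.

752.10 thousand dollars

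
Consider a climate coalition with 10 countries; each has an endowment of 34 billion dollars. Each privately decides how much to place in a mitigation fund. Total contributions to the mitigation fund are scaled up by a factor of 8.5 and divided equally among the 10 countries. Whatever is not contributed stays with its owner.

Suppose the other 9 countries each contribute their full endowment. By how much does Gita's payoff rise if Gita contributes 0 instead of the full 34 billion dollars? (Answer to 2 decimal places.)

Switching from a contribution of 34 to 0 lets Gita keep an extra 34 billion dollars, but lowers the mitigation fund by 34, which costs Gita their own share of that drop: 8.5/10 × 34 = 28.90.
Net gain = 34 − 28.90 = 5.10. The private return per contributed unit (0.8500) is below 1, so free-riding is indeed the best response regardless of what the others do.

5.10 billion dollars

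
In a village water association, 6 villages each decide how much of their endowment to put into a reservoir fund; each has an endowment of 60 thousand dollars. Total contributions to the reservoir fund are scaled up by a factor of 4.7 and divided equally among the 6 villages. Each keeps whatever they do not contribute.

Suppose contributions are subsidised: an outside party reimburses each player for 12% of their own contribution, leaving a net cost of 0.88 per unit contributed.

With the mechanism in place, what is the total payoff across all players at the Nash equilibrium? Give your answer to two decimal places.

The effective private return is (4.7/6) / 0.88 = 0.8902, which is still under 1, so the mechanism doesn't change anyone's dominant strategy: zero contribution.
At the Nash equilibrium no one contributes; group total payoff = 6 × 60 = 360.

360.00 thousand dollars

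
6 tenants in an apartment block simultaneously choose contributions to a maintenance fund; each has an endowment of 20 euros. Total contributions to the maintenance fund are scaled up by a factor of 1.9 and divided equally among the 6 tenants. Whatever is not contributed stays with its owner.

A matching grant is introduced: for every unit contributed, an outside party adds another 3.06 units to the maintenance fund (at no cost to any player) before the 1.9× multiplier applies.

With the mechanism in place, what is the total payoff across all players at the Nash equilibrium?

Under the mechanism each unit contributed yields 1.9 × 4.06 / 6 = 1.2857 back to its contributor per unit of net cost, which exceeds 1, making full contribution the dominant choice for everyone.
So the Nash equilibrium is full contribution by all 6; the group earns 1.9 × 4.06 × 120 = 925.68.

925.68 euros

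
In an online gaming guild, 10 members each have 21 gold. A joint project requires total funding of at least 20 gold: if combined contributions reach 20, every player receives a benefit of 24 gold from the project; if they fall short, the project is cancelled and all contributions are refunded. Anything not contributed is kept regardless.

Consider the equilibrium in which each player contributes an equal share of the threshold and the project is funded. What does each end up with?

43 gold

Equal share of the threshold: 20/10 = 2.
At this profile no one gains by cutting their contribution: any cut drops the total below 20, the project is cancelled, contributions are refunded, and the deviator ends with 21, which is less than 21 − 2 + 24 = 43. Contributing more than 2 just wastes the excess. So contributing exactly 2 is a best response.
Each player's payoff: 21 − 2 + 24 = 43.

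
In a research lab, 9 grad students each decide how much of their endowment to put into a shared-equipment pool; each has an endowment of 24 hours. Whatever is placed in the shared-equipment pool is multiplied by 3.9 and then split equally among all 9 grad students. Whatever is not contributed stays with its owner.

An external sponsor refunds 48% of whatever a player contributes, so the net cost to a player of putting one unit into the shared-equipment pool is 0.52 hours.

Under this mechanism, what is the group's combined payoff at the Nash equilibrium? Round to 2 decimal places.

Even with the mechanism, each unit contributed returns only (3.9/9) / 0.52 = 0.8333 per unit of net cost, so contributing nothing is still dominant.
At the Nash equilibrium no one contributes; group total payoff = 9 × 24 = 216.

216.00 hours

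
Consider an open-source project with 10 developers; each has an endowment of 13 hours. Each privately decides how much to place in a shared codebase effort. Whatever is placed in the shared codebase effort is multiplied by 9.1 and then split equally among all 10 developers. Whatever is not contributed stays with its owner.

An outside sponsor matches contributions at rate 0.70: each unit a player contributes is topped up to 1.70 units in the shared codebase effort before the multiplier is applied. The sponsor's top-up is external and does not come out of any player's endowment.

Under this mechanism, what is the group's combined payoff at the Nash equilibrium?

Under the mechanism each unit contributed yields 9.1 × 1.70 / 10 = 1.5470 back to its contributor per unit of net cost, which exceeds 1, making full contribution the dominant choice for everyone.
So the Nash equilibrium is full contribution by all 10; the group earns 9.1 × 1.70 × 130 = 2011.10.

2011.10 hours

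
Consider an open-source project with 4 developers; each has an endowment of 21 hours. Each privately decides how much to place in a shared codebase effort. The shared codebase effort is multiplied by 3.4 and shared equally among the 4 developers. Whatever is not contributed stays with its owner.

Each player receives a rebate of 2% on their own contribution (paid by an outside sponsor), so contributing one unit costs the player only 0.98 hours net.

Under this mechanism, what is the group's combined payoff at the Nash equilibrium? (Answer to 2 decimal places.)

With the mechanism, a contributed unit returns (3.4/4) / 0.98 = 0.8673 per unit of net cost — still below 1 — so contributing 0 remains dominant for every player.
Everyone keeps their endowment and the group total is 4 × 21 = 84.

84.00 hours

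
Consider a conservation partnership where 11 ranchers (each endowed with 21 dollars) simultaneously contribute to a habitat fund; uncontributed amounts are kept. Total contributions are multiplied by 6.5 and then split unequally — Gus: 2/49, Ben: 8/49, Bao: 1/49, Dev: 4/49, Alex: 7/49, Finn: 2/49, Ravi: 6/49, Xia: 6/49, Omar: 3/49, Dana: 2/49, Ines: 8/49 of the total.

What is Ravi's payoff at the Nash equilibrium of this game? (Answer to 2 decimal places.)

A player with share s gets back 6.5·s per unit contributed, so full contribution is dominant for anyone with s > 1/6.5 = 0.1538 and zero contribution is dominant for anyone below.
The shares above 0.1538 belong to Ben and Ines, contributing 21 each; the remaining 9 contribute 0. Total contributed: 42.
Ravi keeps 21 and receives 6.5 × 42 × 6/49 = 33.43 from the habitat fund, for a payoff of 54.43.

54.43 dollars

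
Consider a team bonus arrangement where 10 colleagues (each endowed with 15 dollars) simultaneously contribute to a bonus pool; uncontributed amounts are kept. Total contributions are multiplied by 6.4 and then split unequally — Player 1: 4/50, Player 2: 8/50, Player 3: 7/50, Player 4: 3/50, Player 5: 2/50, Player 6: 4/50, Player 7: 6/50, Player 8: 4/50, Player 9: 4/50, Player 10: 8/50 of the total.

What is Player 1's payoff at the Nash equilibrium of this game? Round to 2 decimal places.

30.36 dollars

Each unit j contributes comes back to j as 6.4 × (j's share), so j prefers to contribute only if that share exceeds 1/6.4 = 0.1563; otherwise keeping the unit dominates.
Player 2 and Player 10 are above the threshold, contributing 15 each; the remaining 8 contribute 0. Total contributed: 30.
Player 1 keeps 15 and receives 6.4 × 30 × 4/50 = 15.36 from the bonus pool, for a payoff of 30.36.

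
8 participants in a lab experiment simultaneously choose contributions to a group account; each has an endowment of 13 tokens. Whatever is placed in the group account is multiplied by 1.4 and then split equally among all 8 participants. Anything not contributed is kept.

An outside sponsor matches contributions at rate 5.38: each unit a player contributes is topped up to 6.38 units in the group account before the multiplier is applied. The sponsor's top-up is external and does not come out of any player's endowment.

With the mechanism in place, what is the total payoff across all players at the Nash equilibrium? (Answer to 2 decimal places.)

928.93 tokens

With the mechanism, a contributed unit returns 1.4 × 6.38 / 8 = 1.1165 per unit of net cost to the contributor — now above 1 — so contributing fully is weakly dominant for every player.
So the Nash equilibrium is full contribution by all 8; the group earns 1.4 × 6.38 × 104 = 928.93.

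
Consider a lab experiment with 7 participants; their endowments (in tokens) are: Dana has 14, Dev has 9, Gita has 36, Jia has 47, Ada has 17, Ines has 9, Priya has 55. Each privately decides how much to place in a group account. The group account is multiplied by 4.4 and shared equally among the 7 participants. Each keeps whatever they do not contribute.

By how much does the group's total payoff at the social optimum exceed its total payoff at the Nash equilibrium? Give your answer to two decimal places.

The private return per contributed unit is 4.4/7 = 0.6286 < 1 for every player regardless of endowment, so the Nash equilibrium is zero contribution and the group total is Σ E_j = 14 + 9 + 36 + 47 + 17 + 9 + 55 = 187.
Each contributed unit returns 4.400 to the group, so the social optimum is full contribution by everyone: group total = 4.400 × 187 = 822.80.
Efficiency loss = (4.400 − 1) × 187 = 635.80.

635.80 tokens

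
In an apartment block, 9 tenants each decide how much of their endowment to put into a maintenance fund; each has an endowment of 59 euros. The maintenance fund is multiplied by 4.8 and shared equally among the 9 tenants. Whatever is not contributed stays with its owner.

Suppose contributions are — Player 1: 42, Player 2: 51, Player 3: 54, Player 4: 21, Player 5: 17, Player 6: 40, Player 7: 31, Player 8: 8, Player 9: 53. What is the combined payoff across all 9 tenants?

1735.60 euros

Total contributed: 42 + 51 + 54 + 21 + 17 + 40 + 31 + 8 + 53 = 317; total kept: 9 × 59 − 317 = 214.
The maintenance fund pays out 4.8 × 317 = 1521.60 in aggregate.
Group total = 214 + 1521.60 = 1735.60.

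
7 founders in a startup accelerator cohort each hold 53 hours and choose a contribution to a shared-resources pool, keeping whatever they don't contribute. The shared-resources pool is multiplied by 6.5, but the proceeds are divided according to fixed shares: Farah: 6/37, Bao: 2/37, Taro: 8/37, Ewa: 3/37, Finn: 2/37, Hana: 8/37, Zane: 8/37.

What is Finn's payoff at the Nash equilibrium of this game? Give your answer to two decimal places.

127.49 hours

Each unit j contributes comes back to j as 6.5 × (j's share), so j prefers to contribute only if that share exceeds 1/6.5 = 0.1538; otherwise keeping the unit dominates.
Farah, Taro, Hana and Zane are above the threshold, contributing 53 each; the remaining 3 contribute 0. Total contributed: 212.
Finn keeps 53 and receives 6.5 × 212 × 2/37 = 74.49 from the shared-resources pool, for a payoff of 127.49.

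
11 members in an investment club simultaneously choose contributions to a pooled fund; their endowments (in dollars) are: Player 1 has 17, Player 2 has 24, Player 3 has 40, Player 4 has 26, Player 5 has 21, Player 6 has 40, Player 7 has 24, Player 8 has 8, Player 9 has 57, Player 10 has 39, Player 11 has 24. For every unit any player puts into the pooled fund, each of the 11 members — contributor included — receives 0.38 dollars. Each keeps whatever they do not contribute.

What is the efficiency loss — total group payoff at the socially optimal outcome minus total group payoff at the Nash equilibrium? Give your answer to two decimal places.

The private return per contributed unit is 0.38 < 1 for everyone, so the Nash equilibrium is zero contribution and the group total is Σ E_j = 17 + 24 + 40 + 26 + 21 + 40 + 24 + 8 + 57 + 39 + 24 = 320.
Each contributed unit returns 4.180 to the group, so the social optimum is full contribution by everyone: group total = 4.180 × 320 = 1337.60.
Efficiency loss = (4.180 − 1) × 320 = 1017.60.

1017.60 dollars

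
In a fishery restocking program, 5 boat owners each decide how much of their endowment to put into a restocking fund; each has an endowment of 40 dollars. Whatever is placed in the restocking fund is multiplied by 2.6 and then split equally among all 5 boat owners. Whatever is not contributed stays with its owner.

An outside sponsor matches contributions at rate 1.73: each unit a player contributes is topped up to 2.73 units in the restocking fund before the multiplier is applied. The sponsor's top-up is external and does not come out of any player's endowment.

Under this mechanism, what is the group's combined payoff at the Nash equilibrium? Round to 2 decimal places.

With the mechanism, a contributed unit returns 2.6 × 2.73 / 5 = 1.4196 per unit of net cost to the contributor — now above 1 — so contributing fully is weakly dominant for every player.
So the Nash equilibrium is full contribution by all 5; the group earns 2.6 × 2.73 × 200 = 1419.60.

1419.60 dollars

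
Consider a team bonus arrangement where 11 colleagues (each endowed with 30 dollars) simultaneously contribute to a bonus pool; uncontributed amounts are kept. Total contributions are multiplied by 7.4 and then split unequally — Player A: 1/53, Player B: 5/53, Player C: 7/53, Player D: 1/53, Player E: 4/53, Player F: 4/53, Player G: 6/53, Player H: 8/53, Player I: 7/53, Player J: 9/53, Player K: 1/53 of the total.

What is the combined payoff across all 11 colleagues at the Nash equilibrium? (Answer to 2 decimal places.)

For player j, contributing a unit is worthwhile iff 7.4 × (j's share) ≥ 1, i.e. iff j's share is at least 0.1351.
Player H and Player J are above the threshold, contributing 30 each; the remaining 9 contribute 0. Total contributed: 60.
The bonus pool pays out 7.4 × 60 = 444.00 in total (split across the unequal shares, but the aggregate is all that matters for the group sum).
The 9 free-riders keep 30 each, adding 270. Group total = 270 + 444.00 = 714.00.

714.00 dollars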